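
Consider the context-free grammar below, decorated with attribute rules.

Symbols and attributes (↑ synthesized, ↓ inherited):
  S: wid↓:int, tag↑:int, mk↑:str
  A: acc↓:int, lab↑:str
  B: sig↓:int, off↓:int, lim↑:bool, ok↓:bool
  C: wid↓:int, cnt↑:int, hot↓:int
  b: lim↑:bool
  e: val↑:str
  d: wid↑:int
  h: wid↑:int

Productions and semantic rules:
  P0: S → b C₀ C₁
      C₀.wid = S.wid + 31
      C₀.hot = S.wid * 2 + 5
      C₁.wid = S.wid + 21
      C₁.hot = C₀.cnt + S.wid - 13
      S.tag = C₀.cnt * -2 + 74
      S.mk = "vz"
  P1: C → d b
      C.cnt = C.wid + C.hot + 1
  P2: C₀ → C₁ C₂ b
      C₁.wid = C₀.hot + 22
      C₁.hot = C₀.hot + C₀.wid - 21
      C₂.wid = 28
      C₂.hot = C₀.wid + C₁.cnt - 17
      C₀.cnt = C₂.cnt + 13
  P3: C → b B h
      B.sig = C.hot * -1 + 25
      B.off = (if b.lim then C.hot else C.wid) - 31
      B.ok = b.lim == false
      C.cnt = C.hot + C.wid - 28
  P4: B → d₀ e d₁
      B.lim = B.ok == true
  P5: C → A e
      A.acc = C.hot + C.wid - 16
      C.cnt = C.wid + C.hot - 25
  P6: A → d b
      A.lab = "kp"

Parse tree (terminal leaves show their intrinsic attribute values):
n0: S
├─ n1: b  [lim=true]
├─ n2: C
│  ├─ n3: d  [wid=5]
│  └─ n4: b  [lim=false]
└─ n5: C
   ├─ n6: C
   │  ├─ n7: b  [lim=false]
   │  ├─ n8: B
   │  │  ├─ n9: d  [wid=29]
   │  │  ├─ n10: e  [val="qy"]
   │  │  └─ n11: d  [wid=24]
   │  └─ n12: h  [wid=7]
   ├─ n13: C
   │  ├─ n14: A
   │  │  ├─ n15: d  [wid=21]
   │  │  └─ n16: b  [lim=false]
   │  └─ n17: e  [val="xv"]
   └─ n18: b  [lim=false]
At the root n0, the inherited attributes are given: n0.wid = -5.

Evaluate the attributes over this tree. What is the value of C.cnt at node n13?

1. n0.wid = -5  [given at root]
2. n1.lim = true  [terminal]
3. n2.wid = 26  [S.wid + 31]
4. n2.hot = -5  [S.wid * 2 + 5]
5. n3.wid = 5  [terminal]
6. n4.lim = false  [terminal]
7. n2.cnt = 22  [C.wid + C.hot + 1]
8. n5.wid = 16  [S.wid + 21]
9. n5.hot = 4  [C₀.cnt + S.wid - 13]
10. n6.wid = 26  [C₀.hot + 22]
11. n6.hot = -1  [C₀.hot + C₀.wid - 21]
12. n7.lim = false  [terminal]
13. n8.sig = 26  [C.hot * -1 + 25]
14. n8.off = -5  [(if b.lim then C.hot else C.wid) - 31]
15. n8.ok = true  [b.lim == false]
16. n9.wid = 29  [terminal]
17. n10.val = "qy"  [terminal]
18. n11.wid = 24  [terminal]
19. n8.lim = true  [B.ok == true]
20. n12.wid = 7  [terminal]
21. n6.cnt = -3  [C.hot + C.wid - 28]
22. n13.wid = 28  [28]
23. n13.hot = -4  [C₀.wid + C₁.cnt - 17]
24. n14.acc = 8  [C.hot + C.wid - 16]
25. n15.wid = 21  [terminal]
26. n16.lim = false  [terminal]
27. n14.lab = "kp"  ["kp"]
28. n17.val = "xv"  [terminal]
29. n13.cnt = -1  [C.wid + C.hot - 25]
30. n18.lim = false  [terminal]
31. n5.cnt = 12  [C₂.cnt + 13]
32. n0.tag = 30  [C₀.cnt * -2 + 74]
33. n0.mk = "vz"  ["vz"]

-1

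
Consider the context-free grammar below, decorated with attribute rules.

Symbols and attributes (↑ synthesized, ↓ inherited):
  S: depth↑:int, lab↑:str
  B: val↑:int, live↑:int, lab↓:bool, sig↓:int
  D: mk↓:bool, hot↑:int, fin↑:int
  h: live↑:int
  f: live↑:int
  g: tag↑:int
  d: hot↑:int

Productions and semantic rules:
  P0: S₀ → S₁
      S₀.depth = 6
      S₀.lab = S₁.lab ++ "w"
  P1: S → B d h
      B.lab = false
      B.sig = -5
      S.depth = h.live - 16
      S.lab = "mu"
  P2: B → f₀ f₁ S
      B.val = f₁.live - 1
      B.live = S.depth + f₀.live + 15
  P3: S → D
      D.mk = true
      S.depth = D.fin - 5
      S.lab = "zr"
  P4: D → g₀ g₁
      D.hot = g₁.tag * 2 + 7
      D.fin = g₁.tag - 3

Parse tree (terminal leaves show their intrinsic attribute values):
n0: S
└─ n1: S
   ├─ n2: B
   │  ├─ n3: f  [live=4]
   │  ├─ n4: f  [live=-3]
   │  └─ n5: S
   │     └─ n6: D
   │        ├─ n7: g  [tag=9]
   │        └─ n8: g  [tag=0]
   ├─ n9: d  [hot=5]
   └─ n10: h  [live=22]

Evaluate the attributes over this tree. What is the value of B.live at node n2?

1. n2.lab = false  [false]
2. n2.sig = -5  [-5]
3. n3.live = 4  [terminal]
4. n4.live = -3  [terminal]
5. n6.mk = true  [true]
6. n7.tag = 9  [terminal]
7. n8.tag = 0  [terminal]
8. n6.hot = 7  [g₁.tag * 2 + 7]
9. n6.fin = -3  [g₁.tag - 3]
10. n5.depth = -8  [D.fin - 5]
11. n5.lab = "zr"  ["zr"]
12. n2.val = -4  [f₁.live - 1]
13. n2.live = 11  [S.depth + f₀.live + 15]
14. n9.hot = 5  [terminal]
15. n10.live = 22  [terminal]
16. n1.depth = 6  [h.live - 16]
17. n1.lab = "mu"  ["mu"]
18. n0.depth = 6  [6]
19. n0.lab = "muw"  [S₁.lab ++ "w"]

11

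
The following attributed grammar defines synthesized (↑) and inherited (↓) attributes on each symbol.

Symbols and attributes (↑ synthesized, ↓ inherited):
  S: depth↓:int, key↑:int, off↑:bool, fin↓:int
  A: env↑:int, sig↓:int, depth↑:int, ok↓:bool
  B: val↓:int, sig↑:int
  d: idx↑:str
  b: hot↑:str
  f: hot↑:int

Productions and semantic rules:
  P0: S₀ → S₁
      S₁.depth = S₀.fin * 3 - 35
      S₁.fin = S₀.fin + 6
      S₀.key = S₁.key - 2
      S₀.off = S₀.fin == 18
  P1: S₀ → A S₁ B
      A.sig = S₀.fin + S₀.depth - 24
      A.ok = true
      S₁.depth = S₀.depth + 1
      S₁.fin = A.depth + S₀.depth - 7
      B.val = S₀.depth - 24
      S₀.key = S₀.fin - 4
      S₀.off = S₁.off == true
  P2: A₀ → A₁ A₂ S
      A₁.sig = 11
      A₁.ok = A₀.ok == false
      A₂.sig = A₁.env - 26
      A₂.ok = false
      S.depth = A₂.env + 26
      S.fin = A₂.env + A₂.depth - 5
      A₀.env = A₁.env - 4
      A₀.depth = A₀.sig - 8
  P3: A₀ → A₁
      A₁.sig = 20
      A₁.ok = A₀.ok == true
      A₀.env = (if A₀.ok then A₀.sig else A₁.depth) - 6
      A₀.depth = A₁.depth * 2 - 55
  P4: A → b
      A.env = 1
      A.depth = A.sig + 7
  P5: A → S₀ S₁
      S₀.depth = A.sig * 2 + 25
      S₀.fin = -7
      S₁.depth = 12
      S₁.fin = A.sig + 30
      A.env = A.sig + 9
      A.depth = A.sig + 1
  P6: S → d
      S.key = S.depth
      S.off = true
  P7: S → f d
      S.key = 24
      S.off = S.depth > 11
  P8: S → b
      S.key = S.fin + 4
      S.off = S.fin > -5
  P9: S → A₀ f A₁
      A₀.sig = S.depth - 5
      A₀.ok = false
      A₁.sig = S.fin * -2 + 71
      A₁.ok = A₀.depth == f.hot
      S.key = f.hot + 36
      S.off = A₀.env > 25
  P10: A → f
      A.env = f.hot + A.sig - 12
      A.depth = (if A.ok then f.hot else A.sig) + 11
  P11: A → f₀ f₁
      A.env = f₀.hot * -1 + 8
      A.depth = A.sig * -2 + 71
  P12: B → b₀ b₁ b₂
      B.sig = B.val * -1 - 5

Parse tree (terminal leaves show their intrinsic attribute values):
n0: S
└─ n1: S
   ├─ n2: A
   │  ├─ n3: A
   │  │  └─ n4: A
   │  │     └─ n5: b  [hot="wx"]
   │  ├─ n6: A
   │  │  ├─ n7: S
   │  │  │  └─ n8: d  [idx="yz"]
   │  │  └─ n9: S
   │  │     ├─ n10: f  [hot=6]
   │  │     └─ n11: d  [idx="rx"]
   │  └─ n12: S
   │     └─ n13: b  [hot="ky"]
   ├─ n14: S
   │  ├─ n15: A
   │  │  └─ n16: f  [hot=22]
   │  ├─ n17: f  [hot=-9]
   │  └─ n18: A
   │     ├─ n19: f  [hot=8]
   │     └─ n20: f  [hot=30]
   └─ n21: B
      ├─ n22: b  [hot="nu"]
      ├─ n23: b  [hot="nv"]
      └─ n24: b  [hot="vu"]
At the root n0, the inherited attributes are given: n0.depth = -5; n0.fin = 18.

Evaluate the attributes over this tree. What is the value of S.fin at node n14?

23

1. n0.depth = -5  [given at root]
2. n0.fin = 18  [given at root]
3. n1.depth = 19  [S₀.fin * 3 - 35]
4. n1.fin = 24  [S₀.fin + 6]
5. n2.sig = 19  [S₀.fin + S₀.depth - 24]
6. n2.ok = true  [true]
7. n3.sig = 11  [11]
8. n3.ok = false  [A₀.ok == false]
9. n4.sig = 20  [20]
10. n4.ok = false  [A₀.ok == true]
11. n5.hot = "wx"  [terminal]
12. n4.env = 1  [1]
13. n4.depth = 27  [A.sig + 7]
14. n3.env = 21  [(if A₀.ok then A₀.sig else A₁.depth) - 6]
15. n3.depth = -1  [A₁.depth * 2 - 55]
16. n6.sig = -5  [A₁.env - 26]
17. n6.ok = false  [false]
18. n7.depth = 15  [A.sig * 2 + 25]
19. n7.fin = -7  [-7]
20. n8.idx = "yz"  [terminal]
21. n7.key = 15  [S.depth]
22. n7.off = true  [true]
23. n9.depth = 12  [12]
24. n9.fin = 25  [A.sig + 30]
25. n10.hot = 6  [terminal]
26. n11.idx = "rx"  [terminal]
27. n9.key = 24  [24]
28. n9.off = true  [S.depth > 11]
29. n6.env = 4  [A.sig + 9]
30. n6.depth = -4  [A.sig + 1]
31. n12.depth = 30  [A₂.env + 26]
32. n12.fin = -5  [A₂.env + A₂.depth - 5]
33. n13.hot = "ky"  [terminal]
34. n12.key = -1  [S.fin + 4]
35. n12.off = false  [S.fin > -5]
36. n2.env = 17  [A₁.env - 4]
37. n2.depth = 11  [A₀.sig - 8]
38. n14.depth = 20  [S₀.depth + 1]
39. n14.fin = 23  [A.depth + S₀.depth - 7]
40. n15.sig = 15  [S.depth - 5]
41. n15.ok = false  [false]
42. n16.hot = 22  [terminal]
43. n15.env = 25  [f.hot + A.sig - 12]
44. n15.depth = 26  [(if A.ok then f.hot else A.sig) + 11]
45. n17.hot = -9  [terminal]
46. n18.sig = 25  [S.fin * -2 + 71]
47. n18.ok = false  [A₀.depth == f.hot]
48. n19.hot = 8  [terminal]
49. n20.hot = 30  [terminal]
50. n18.env = 0  [f₀.hot * -1 + 8]
51. n18.depth = 21  [A.sig * -2 + 71]
52. n14.key = 27  [f.hot + 36]
53. n14.off = false  [A₀.env > 25]
54. n21.val = -5  [S₀.depth - 24]
55. n22.hot = "nu"  [terminal]
56. n23.hot = "nv"  [terminal]
57. n24.hot = "vu"  [terminal]
58. n21.sig = 0  [B.val * -1 - 5]
59. n1.key = 20  [S₀.fin - 4]
60. n1.off = false  [S₁.off == true]
61. n0.key = 18  [S₁.key - 2]
62. n0.off = true  [S₀.fin == 18]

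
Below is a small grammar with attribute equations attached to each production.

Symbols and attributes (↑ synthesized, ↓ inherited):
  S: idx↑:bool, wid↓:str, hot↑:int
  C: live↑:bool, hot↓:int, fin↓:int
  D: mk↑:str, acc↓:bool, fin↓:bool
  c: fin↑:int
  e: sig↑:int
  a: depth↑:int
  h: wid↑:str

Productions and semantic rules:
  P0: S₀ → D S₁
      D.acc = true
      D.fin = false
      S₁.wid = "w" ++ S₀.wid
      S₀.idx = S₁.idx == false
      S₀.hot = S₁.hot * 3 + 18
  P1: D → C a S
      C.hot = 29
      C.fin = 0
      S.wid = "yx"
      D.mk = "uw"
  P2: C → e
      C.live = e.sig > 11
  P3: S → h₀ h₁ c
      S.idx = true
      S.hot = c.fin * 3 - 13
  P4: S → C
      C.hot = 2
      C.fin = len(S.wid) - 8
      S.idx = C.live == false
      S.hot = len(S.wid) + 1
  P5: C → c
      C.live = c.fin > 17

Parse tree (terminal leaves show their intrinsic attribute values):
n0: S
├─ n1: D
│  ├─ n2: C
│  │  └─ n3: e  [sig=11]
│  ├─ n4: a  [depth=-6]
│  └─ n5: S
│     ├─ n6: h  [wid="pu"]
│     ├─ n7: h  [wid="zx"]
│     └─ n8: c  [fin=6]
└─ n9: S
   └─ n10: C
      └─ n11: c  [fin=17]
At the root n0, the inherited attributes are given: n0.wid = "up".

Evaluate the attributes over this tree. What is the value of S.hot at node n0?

30

1. n0.wid = "up"  [given at root]
2. n1.acc = true  [true]
3. n1.fin = false  [false]
4. n2.hot = 29  [29]
5. n2.fin = 0  [0]
6. n3.sig = 11  [terminal]
7. n2.live = false  [e.sig > 11]
8. n4.depth = -6  [terminal]
9. n5.wid = "yx"  ["yx"]
10. n6.wid = "pu"  [terminal]
11. n7.wid = "zx"  [terminal]
12. n8.fin = 6  [terminal]
13. n5.idx = true  [true]
14. n5.hot = 5  [c.fin * 3 - 13]
15. n1.mk = "uw"  ["uw"]
16. n9.wid = "wup"  ["w" ++ S₀.wid]
17. n10.hot = 2  [2]
18. n10.fin = -5  [len(S.wid) - 8]
19. n11.fin = 17  [terminal]
20. n10.live = false  [c.fin > 17]
21. n9.idx = true  [C.live == false]
22. n9.hot = 4  [len(S.wid) + 1]
23. n0.idx = false  [S₁.idx == false]
24. n0.hot = 30  [S₁.hot * 3 + 18]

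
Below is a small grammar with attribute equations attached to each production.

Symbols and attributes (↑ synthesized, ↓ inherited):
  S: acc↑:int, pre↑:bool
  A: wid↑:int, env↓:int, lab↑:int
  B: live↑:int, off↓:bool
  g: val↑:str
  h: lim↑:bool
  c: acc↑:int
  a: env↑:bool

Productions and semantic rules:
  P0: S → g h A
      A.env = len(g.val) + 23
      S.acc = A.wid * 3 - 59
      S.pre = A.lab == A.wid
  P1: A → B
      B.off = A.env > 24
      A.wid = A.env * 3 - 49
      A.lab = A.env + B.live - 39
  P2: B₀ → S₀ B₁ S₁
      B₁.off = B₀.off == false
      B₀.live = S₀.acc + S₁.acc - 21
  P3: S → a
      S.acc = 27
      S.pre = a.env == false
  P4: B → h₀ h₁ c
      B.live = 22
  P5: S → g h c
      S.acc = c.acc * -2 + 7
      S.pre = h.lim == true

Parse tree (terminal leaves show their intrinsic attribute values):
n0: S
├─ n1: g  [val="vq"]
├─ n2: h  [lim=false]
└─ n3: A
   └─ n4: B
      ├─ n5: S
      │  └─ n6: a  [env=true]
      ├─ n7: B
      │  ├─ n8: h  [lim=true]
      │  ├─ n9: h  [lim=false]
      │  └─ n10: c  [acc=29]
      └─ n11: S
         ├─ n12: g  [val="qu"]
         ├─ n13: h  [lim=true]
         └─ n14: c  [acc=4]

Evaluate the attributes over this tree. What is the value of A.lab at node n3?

1. n1.val = "vq"  [terminal]
2. n2.lim = false  [terminal]
3. n3.env = 25  [len(g.val) + 23]
4. n4.off = true  [A.env > 24]
5. n6.env = true  [terminal]
6. n5.acc = 27  [27]
7. n5.pre = false  [a.env == false]
8. n7.off = false  [B₀.off == false]
9. n8.lim = true  [terminal]
10. n9.lim = false  [terminal]
11. n10.acc = 29  [terminal]
12. n7.live = 22  [22]
13. n12.val = "qu"  [terminal]
14. n13.lim = true  [terminal]
15. n14.acc = 4  [terminal]
16. n11.acc = -1  [c.acc * -2 + 7]
17. n11.pre = true  [h.lim == true]
18. n4.live = 5  [S₀.acc + S₁.acc - 21]
19. n3.wid = 26  [A.env * 3 - 49]
20. n3.lab = -9  [A.env + B.live - 39]
21. n0.acc = 19  [A.wid * 3 - 59]
22. n0.pre = false  [A.lab == A.wid]

-9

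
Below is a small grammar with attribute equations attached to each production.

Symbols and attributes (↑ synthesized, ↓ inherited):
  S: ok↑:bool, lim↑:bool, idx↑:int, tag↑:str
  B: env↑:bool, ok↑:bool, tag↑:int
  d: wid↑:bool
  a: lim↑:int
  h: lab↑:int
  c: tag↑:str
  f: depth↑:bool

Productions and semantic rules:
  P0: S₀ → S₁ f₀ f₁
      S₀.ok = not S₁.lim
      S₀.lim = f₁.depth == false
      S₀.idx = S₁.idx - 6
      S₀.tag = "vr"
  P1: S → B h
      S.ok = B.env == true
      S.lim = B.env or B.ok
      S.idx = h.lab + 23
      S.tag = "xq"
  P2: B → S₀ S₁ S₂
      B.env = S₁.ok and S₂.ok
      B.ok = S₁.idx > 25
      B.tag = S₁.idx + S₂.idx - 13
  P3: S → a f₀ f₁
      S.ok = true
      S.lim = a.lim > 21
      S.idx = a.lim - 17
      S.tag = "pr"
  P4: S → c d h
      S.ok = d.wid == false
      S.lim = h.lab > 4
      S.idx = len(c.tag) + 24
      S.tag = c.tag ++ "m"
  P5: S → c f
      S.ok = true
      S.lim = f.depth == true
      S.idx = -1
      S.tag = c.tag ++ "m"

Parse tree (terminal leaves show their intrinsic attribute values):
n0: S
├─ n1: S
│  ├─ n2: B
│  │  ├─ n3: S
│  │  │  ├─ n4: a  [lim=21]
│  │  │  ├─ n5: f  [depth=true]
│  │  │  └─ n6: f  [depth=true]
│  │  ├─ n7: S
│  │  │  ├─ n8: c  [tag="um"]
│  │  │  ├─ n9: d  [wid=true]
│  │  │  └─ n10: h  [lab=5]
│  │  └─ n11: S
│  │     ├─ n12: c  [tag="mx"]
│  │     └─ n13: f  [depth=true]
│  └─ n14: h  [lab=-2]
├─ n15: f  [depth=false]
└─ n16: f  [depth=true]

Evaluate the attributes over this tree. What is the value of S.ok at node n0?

1. n4.lim = 21  [terminal]
2. n5.depth = true  [terminal]
3. n6.depth = true  [terminal]
4. n3.ok = true  [true]
5. n3.lim = false  [a.lim > 21]
6. n3.idx = 4  [a.lim - 17]
7. n3.tag = "pr"  ["pr"]
8. n8.tag = "um"  [terminal]
9. n9.wid = true  [terminal]
10. n10.lab = 5  [terminal]
11. n7.ok = false  [d.wid == false]
12. n7.lim = true  [h.lab > 4]
13. n7.idx = 26  [len(c.tag) + 24]
14. n7.tag = "umm"  [c.tag ++ "m"]
15. n12.tag = "mx"  [terminal]
16. n13.depth = true  [terminal]
17. n11.ok = true  [true]
18. n11.lim = true  [f.depth == true]
19. n11.idx = -1  [-1]
20. n11.tag = "mxm"  [c.tag ++ "m"]
21. n2.env = false  [S₁.ok and S₂.ok]
22. n2.ok = true  [S₁.idx > 25]
23. n2.tag = 12  [S₁.idx + S₂.idx - 13]
24. n14.lab = -2  [terminal]
25. n1.ok = false  [B.env == true]
26. n1.lim = true  [B.env or B.ok]
27. n1.idx = 21  [h.lab + 23]
28. n1.tag = "xq"  ["xq"]
29. n15.depth = false  [terminal]
30. n16.depth = true  [terminal]
31. n0.ok = false  [not S₁.lim]
32. n0.lim = false  [f₁.depth == false]
33. n0.idx = 15  [S₁.idx - 6]
34. n0.tag = "vr"  ["vr"]

false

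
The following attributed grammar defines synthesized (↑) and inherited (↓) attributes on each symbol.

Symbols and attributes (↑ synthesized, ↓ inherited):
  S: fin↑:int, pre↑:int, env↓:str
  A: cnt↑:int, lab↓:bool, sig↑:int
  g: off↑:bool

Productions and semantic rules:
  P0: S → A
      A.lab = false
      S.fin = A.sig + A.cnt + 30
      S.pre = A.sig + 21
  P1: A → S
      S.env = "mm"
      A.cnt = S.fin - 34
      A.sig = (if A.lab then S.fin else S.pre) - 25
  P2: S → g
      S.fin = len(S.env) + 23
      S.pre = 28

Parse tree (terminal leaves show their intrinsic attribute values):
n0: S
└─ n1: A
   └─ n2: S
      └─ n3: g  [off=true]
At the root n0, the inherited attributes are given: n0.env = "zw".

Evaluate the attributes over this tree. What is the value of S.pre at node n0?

1. n0.env = "zw"  [given at root]
2. n1.lab = false  [false]
3. n2.env = "mm"  ["mm"]
4. n3.off = true  [terminal]
5. n2.fin = 25  [len(S.env) + 23]
6. n2.pre = 28  [28]
7. n1.cnt = -9  [S.fin - 34]
8. n1.sig = 3  [(if A.lab then S.fin else S.pre) - 25]
9. n0.fin = 24  [A.sig + A.cnt + 30]
10. n0.pre = 24  [A.sig + 21]

24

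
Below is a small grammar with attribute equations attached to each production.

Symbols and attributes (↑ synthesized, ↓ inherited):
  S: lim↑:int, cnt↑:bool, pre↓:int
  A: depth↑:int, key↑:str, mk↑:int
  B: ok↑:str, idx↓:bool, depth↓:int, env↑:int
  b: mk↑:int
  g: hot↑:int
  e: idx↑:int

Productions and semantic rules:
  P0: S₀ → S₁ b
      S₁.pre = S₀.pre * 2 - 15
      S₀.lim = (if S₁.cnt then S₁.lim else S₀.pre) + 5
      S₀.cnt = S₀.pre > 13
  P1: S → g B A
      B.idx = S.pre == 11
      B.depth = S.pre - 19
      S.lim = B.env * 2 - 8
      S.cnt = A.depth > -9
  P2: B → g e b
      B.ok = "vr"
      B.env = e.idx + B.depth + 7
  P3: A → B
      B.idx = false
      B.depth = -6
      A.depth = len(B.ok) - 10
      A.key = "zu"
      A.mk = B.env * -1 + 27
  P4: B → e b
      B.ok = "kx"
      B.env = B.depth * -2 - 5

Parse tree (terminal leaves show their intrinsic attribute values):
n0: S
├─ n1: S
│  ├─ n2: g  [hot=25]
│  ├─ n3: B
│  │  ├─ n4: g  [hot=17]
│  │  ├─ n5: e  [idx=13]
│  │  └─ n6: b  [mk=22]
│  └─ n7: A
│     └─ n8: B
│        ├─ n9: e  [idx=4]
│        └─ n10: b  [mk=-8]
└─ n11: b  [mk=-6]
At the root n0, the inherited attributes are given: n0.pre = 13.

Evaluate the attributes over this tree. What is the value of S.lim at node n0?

1. n0.pre = 13  [given at root]
2. n1.pre = 11  [S₀.pre * 2 - 15]
3. n2.hot = 25  [terminal]
4. n3.idx = true  [S.pre == 11]
5. n3.depth = -8  [S.pre - 19]
6. n4.hot = 17  [terminal]
7. n5.idx = 13  [terminal]
8. n6.mk = 22  [terminal]
9. n3.ok = "vr"  ["vr"]
10. n3.env = 12  [e.idx + B.depth + 7]
11. n8.idx = false  [false]
12. n8.depth = -6  [-6]
13. n9.idx = 4  [terminal]
14. n10.mk = -8  [terminal]
15. n8.ok = "kx"  ["kx"]
16. n8.env = 7  [B.depth * -2 - 5]
17. n7.depth = -8  [len(B.ok) - 10]
18. n7.key = "zu"  ["zu"]
19. n7.mk = 20  [B.env * -1 + 27]
20. n1.lim = 16  [B.env * 2 - 8]
21. n1.cnt = true  [A.depth > -9]
22. n11.mk = -6  [terminal]
23. n0.lim = 21  [(if S₁.cnt then S₁.lim else S₀.pre) + 5]
24. n0.cnt = false  [S₀.pre > 13]

21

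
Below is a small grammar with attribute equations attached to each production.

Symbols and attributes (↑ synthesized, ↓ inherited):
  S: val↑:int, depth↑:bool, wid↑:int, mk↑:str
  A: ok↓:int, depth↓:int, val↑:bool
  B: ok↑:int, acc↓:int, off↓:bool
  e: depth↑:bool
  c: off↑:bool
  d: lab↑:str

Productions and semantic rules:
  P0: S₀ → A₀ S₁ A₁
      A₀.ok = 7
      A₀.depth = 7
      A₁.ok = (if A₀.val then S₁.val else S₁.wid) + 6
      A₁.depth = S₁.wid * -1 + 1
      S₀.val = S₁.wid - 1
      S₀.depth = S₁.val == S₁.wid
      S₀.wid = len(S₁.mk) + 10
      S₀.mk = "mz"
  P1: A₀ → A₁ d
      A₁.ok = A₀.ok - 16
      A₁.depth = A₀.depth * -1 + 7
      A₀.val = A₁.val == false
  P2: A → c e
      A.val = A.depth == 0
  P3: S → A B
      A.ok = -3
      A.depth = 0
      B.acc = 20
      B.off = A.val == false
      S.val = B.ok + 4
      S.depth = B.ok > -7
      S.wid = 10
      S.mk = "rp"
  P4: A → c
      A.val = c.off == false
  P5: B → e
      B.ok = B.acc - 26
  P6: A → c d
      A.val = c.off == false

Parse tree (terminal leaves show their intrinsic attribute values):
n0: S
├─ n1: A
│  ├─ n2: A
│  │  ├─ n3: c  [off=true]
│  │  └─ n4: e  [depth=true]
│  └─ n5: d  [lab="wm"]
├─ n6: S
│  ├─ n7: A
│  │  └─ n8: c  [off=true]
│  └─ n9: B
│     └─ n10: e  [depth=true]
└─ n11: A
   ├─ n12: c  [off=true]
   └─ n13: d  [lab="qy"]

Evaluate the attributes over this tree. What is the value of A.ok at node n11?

1. n1.ok = 7  [7]
2. n1.depth = 7  [7]
3. n2.ok = -9  [A₀.ok - 16]
4. n2.depth = 0  [A₀.depth * -1 + 7]
5. n3.off = true  [terminal]
6. n4.depth = true  [terminal]
7. n2.val = true  [A.depth == 0]
8. n5.lab = "wm"  [terminal]
9. n1.val = false  [A₁.val == false]
10. n7.ok = -3  [-3]
11. n7.depth = 0  [0]
12. n8.off = true  [terminal]
13. n7.val = false  [c.off == false]
14. n9.acc = 20  [20]
15. n9.off = true  [A.val == false]
16. n10.depth = true  [terminal]
17. n9.ok = -6  [B.acc - 26]
18. n6.val = -2  [B.ok + 4]
19. n6.depth = true  [B.ok > -7]
20. n6.wid = 10  [10]
21. n6.mk = "rp"  ["rp"]
22. n11.ok = 16  [(if A₀.val then S₁.val else S₁.wid) + 6]
23. n11.depth = -9  [S₁.wid * -1 + 1]
24. n12.off = true  [terminal]
25. n13.lab = "qy"  [terminal]
26. n11.val = false  [c.off == false]
27. n0.val = 9  [S₁.wid - 1]
28. n0.depth = false  [S₁.val == S₁.wid]
29. n0.wid = 12  [len(S₁.mk) + 10]
30. n0.mk = "mz"  ["mz"]

16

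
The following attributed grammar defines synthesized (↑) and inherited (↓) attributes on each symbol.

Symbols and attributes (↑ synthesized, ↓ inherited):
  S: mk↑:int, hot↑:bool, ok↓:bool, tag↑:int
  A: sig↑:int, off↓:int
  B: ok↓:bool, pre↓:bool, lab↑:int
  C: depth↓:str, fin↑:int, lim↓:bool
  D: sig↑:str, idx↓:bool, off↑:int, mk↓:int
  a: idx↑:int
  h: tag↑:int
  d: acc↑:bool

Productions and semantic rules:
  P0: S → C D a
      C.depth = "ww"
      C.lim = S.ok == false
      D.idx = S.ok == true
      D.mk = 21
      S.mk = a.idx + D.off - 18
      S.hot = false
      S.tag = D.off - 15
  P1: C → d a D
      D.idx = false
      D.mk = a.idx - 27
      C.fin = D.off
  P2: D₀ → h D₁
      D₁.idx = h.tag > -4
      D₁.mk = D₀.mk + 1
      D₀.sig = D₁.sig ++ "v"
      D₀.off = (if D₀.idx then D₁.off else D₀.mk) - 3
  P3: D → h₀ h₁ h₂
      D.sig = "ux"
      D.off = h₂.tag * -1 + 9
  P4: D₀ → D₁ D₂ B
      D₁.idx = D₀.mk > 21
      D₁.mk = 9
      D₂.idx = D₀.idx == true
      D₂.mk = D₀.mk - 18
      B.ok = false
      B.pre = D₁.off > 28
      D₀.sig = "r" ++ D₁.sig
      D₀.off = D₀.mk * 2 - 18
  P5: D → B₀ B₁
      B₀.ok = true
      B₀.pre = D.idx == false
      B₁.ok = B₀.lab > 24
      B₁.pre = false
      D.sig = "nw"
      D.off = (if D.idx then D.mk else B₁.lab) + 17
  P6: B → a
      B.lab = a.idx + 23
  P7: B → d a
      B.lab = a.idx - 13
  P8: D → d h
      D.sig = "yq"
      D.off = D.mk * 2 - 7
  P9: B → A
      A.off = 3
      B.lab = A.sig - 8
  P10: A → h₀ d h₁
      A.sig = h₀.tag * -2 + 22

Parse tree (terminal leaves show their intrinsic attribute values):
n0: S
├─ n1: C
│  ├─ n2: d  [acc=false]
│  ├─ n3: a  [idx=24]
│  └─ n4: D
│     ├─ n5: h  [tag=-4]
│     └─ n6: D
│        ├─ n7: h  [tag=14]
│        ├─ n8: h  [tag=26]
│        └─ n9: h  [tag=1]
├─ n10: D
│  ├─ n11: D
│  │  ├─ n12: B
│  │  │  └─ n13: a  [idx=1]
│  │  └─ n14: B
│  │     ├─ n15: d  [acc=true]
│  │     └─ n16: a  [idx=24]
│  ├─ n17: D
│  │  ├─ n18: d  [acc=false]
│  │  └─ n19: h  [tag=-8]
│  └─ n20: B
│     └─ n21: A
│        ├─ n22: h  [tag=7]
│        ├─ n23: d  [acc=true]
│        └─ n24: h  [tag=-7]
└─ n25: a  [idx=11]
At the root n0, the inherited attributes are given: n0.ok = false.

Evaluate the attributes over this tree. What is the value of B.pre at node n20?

1. n0.ok = false  [given at root]
2. n1.depth = "ww"  ["ww"]
3. n1.lim = true  [S.ok == false]
4. n2.acc = false  [terminal]
5. n3.idx = 24  [terminal]
6. n4.idx = false  [false]
7. n4.mk = -3  [a.idx - 27]
8. n5.tag = -4  [terminal]
9. n6.idx = false  [h.tag > -4]
10. n6.mk = -2  [D₀.mk + 1]
11. n7.tag = 14  [terminal]
12. n8.tag = 26  [terminal]
13. n9.tag = 1  [terminal]
14. n6.sig = "ux"  ["ux"]
15. n6.off = 8  [h₂.tag * -1 + 9]
16. n4.sig = "uxv"  [D₁.sig ++ "v"]
17. n4.off = -6  [(if D₀.idx then D₁.off else D₀.mk) - 3]
18. n1.fin = -6  [D.off]
19. n10.idx = false  [S.ok == true]
20. n10.mk = 21  [21]
21. n11.idx = false  [D₀.mk > 21]
22. n11.mk = 9  [9]
23. n12.ok = true  [true]
24. n12.pre = true  [D.idx == false]
25. n13.idx = 1  [terminal]
26. n12.lab = 24  [a.idx + 23]
27. n14.ok = false  [B₀.lab > 24]
28. n14.pre = false  [false]
29. n15.acc = true  [terminal]
30. n16.idx = 24  [terminal]
31. n14.lab = 11  [a.idx - 13]
32. n11.sig = "nw"  ["nw"]
33. n11.off = 28  [(if D.idx then D.mk else B₁.lab) + 17]
34. n17.idx = false  [D₀.idx == true]
35. n17.mk = 3  [D₀.mk - 18]
36. n18.acc = false  [terminal]
37. n19.tag = -8  [terminal]
38. n17.sig = "yq"  ["yq"]
39. n17.off = -1  [D.mk * 2 - 7]
40. n20.ok = false  [false]
41. n20.pre = false  [D₁.off > 28]
42. n21.off = 3  [3]
43. n22.tag = 7  [terminal]
44. n23.acc = true  [terminal]
45. n24.tag = -7  [terminal]
46. n21.sig = 8  [h₀.tag * -2 + 22]
47. n20.lab = 0  [A.sig - 8]
48. n10.sig = "rnw"  ["r" ++ D₁.sig]
49. n10.off = 24  [D₀.mk * 2 - 18]
50. n25.idx = 11  [terminal]
51. n0.mk = 17  [a.idx + D.off - 18]
52. n0.hot = false  [false]
53. n0.tag = 9  [D.off - 15]

false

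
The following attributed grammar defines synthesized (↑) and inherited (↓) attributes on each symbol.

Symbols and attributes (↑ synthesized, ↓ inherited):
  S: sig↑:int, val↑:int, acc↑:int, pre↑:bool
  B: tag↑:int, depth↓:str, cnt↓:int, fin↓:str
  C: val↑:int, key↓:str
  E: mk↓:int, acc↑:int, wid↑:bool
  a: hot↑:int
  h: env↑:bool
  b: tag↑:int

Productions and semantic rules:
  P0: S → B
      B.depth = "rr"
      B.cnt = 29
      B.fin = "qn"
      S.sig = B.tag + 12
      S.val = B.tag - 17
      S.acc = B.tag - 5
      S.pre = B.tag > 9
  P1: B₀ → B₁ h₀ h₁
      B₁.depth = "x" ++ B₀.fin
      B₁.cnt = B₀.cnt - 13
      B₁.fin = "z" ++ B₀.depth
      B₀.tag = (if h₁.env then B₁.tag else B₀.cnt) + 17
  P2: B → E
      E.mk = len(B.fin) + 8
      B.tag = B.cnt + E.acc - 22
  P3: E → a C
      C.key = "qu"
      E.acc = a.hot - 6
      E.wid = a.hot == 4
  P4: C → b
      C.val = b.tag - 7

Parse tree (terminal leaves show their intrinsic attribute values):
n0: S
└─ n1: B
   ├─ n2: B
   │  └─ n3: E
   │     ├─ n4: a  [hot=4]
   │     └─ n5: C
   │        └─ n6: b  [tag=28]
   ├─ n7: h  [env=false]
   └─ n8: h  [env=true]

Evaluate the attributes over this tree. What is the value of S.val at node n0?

-8

1. n1.depth = "rr"  ["rr"]
2. n1.cnt = 29  [29]
3. n1.fin = "qn"  ["qn"]
4. n2.depth = "xqn"  ["x" ++ B₀.fin]
5. n2.cnt = 16  [B₀.cnt - 13]
6. n2.fin = "zrr"  ["z" ++ B₀.depth]
7. n3.mk = 11  [len(B.fin) + 8]
8. n4.hot = 4  [terminal]
9. n5.key = "qu"  ["qu"]
10. n6.tag = 28  [terminal]
11. n5.val = 21  [b.tag - 7]
12. n3.acc = -2  [a.hot - 6]
13. n3.wid = true  [a.hot == 4]
14. n2.tag = -8  [B.cnt + E.acc - 22]
15. n7.env = false  [terminal]
16. n8.env = true  [terminal]
17. n1.tag = 9  [(if h₁.env then B₁.tag else B₀.cnt) + 17]
18. n0.sig = 21  [B.tag + 12]
19. n0.val = -8  [B.tag - 17]
20. n0.acc = 4  [B.tag - 5]
21. n0.pre = false  [B.tag > 9]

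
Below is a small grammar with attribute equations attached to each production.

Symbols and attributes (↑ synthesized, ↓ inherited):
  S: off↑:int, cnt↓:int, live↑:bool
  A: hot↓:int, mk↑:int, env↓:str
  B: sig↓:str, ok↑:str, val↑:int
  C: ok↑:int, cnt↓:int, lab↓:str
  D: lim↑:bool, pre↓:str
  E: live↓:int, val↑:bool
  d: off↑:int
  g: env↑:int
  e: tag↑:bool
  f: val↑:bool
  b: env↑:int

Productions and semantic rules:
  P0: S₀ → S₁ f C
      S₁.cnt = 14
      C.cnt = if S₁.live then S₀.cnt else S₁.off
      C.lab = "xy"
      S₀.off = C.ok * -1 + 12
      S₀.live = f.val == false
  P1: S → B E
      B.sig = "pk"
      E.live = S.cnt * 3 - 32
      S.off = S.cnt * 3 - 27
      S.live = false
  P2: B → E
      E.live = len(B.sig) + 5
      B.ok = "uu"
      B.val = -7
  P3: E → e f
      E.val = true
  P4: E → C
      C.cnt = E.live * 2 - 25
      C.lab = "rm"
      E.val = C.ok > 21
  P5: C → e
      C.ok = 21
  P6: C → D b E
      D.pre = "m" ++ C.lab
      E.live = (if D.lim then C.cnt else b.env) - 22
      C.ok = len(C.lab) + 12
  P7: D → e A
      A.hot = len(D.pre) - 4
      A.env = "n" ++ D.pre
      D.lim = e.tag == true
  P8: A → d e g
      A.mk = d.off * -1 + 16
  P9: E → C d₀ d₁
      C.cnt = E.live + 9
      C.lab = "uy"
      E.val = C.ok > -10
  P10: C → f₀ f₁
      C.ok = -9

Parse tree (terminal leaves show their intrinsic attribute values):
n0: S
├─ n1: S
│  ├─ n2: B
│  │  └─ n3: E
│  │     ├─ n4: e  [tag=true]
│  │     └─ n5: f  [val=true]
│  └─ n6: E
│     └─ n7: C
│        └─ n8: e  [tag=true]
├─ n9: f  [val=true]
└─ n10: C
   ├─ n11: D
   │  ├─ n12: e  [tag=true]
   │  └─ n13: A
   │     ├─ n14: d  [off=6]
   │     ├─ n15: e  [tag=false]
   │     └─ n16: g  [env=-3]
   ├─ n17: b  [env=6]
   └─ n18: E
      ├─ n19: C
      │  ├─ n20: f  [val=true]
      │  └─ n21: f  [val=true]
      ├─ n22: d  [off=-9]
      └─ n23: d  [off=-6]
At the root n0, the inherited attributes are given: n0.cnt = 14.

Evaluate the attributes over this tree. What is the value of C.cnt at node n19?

2

1. n0.cnt = 14  [given at root]
2. n1.cnt = 14  [14]
3. n2.sig = "pk"  ["pk"]
4. n3.live = 7  [len(B.sig) + 5]
5. n4.tag = true  [terminal]
6. n5.val = true  [terminal]
7. n3.val = true  [true]
8. n2.ok = "uu"  ["uu"]
9. n2.val = -7  [-7]
10. n6.live = 10  [S.cnt * 3 - 32]
11. n7.cnt = -5  [E.live * 2 - 25]
12. n7.lab = "rm"  ["rm"]
13. n8.tag = true  [terminal]
14. n7.ok = 21  [21]
15. n6.val = false  [C.ok > 21]
16. n1.off = 15  [S.cnt * 3 - 27]
17. n1.live = false  [false]
18. n9.val = true  [terminal]
19. n10.cnt = 15  [if S₁.live then S₀.cnt else S₁.off]
20. n10.lab = "xy"  ["xy"]
21. n11.pre = "mxy"  ["m" ++ C.lab]
22. n12.tag = true  [terminal]
23. n13.hot = -1  [len(D.pre) - 4]
24. n13.env = "nmxy"  ["n" ++ D.pre]
25. n14.off = 6  [terminal]
26. n15.tag = false  [terminal]
27. n16.env = -3  [terminal]
28. n13.mk = 10  [d.off * -1 + 16]
29. n11.lim = true  [e.tag == true]
30. n17.env = 6  [terminal]
31. n18.live = -7  [(if D.lim then C.cnt else b.env) - 22]
32. n19.cnt = 2  [E.live + 9]
33. n19.lab = "uy"  ["uy"]
34. n20.val = true  [terminal]
35. n21.val = true  [terminal]
36. n19.ok = -9  [-9]
37. n22.off = -9  [terminal]
38. n23.off = -6  [terminal]
39. n18.val = true  [C.ok > -10]
40. n10.ok = 14  [len(C.lab) + 12]
41. n0.off = -2  [C.ok * -1 + 12]
42. n0.live = false  [f.val == false]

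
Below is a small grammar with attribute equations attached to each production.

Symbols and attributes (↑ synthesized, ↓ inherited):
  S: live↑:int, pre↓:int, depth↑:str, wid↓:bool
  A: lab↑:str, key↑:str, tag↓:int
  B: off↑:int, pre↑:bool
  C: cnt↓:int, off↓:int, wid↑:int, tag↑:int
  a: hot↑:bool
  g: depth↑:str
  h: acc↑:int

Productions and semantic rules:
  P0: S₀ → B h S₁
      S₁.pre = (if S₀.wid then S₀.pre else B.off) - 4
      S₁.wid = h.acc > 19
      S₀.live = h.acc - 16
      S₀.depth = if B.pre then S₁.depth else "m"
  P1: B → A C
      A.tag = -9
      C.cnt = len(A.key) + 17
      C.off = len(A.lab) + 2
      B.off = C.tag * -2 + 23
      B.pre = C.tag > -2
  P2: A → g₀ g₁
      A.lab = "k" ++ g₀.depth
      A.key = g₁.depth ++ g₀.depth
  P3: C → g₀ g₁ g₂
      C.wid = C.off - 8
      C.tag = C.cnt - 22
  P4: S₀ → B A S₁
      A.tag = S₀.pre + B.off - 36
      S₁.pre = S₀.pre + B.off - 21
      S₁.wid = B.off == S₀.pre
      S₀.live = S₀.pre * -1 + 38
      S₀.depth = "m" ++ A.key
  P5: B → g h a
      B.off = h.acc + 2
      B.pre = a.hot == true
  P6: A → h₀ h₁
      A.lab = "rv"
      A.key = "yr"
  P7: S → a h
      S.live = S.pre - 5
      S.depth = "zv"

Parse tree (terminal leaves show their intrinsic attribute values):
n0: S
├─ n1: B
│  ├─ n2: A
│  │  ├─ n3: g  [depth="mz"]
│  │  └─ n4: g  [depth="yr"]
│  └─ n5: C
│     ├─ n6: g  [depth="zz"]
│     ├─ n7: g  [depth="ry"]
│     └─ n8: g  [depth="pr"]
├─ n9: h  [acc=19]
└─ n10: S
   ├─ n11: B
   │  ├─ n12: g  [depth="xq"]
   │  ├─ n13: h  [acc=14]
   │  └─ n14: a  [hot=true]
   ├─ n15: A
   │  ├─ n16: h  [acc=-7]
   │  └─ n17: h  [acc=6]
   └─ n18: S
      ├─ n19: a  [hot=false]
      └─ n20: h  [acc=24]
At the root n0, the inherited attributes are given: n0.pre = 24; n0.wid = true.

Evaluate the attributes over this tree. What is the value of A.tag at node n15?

1. n0.pre = 24  [given at root]
2. n0.wid = true  [given at root]
3. n2.tag = -9  [-9]
4. n3.depth = "mz"  [terminal]
5. n4.depth = "yr"  [terminal]
6. n2.lab = "kmz"  ["k" ++ g₀.depth]
7. n2.key = "yrmz"  [g₁.depth ++ g₀.depth]
8. n5.cnt = 21  [len(A.key) + 17]
9. n5.off = 5  [len(A.lab) + 2]
10. n6.depth = "zz"  [terminal]
11. n7.depth = "ry"  [terminal]
12. n8.depth = "pr"  [terminal]
13. n5.wid = -3  [C.off - 8]
14. n5.tag = -1  [C.cnt - 22]
15. n1.off = 25  [C.tag * -2 + 23]
16. n1.pre = true  [C.tag > -2]
17. n9.acc = 19  [terminal]
18. n10.pre = 20  [(if S₀.wid then S₀.pre else B.off) - 4]
19. n10.wid = false  [h.acc > 19]
20. n12.depth = "xq"  [terminal]
21. n13.acc = 14  [terminal]
22. n14.hot = true  [terminal]
23. n11.off = 16  [h.acc + 2]
24. n11.pre = true  [a.hot == true]
25. n15.tag = 0  [S₀.pre + B.off - 36]
26. n16.acc = -7  [terminal]
27. n17.acc = 6  [terminal]
28. n15.lab = "rv"  ["rv"]
29. n15.key = "yr"  ["yr"]
30. n18.pre = 15  [S₀.pre + B.off - 21]
31. n18.wid = false  [B.off == S₀.pre]
32. n19.hot = false  [terminal]
33. n20.acc = 24  [terminal]
34. n18.live = 10  [S.pre - 5]
35. n18.depth = "zv"  ["zv"]
36. n10.live = 18  [S₀.pre * -1 + 38]
37. n10.depth = "myr"  ["m" ++ A.key]
38. n0.live = 3  [h.acc - 16]
39. n0.depth = "myr"  [if B.pre then S₁.depth else "m"]

0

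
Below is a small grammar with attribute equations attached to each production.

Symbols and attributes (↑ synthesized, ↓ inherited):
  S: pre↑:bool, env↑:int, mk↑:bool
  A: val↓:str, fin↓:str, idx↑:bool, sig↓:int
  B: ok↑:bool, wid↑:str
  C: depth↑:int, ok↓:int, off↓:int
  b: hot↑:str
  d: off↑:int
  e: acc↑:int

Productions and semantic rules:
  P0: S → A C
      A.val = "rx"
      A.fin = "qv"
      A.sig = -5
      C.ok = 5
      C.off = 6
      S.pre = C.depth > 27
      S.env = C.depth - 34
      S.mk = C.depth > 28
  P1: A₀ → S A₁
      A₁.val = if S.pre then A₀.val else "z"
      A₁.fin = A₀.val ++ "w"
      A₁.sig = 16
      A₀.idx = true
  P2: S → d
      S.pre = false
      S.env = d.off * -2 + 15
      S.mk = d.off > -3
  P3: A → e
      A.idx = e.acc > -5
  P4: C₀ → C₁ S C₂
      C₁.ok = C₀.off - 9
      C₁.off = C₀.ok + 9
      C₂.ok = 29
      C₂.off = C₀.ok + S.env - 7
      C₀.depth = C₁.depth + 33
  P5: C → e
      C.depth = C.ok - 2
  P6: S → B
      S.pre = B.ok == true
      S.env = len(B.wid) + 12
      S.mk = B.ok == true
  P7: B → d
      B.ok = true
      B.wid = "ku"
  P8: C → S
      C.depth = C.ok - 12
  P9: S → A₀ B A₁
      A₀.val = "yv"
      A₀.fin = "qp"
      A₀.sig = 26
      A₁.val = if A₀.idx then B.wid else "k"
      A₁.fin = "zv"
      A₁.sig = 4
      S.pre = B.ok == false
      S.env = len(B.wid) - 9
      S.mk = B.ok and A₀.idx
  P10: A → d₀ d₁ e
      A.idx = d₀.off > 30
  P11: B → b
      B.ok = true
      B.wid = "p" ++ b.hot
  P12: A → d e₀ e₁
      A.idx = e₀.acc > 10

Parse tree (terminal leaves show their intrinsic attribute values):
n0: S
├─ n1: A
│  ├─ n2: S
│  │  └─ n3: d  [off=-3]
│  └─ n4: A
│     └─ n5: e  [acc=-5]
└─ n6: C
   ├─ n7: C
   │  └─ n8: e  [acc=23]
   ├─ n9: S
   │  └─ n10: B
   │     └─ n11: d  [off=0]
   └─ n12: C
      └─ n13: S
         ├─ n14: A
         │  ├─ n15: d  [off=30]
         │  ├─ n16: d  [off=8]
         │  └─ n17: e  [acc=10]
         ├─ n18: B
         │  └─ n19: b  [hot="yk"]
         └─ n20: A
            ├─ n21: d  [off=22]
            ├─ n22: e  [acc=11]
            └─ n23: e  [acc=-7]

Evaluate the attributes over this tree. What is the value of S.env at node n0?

1. n1.val = "rx"  ["rx"]
2. n1.fin = "qv"  ["qv"]
3. n1.sig = -5  [-5]
4. n3.off = -3  [terminal]
5. n2.pre = false  [false]
6. n2.env = 21  [d.off * -2 + 15]
7. n2.mk = false  [d.off > -3]
8. n4.val = "z"  [if S.pre then A₀.val else "z"]
9. n4.fin = "rxw"  [A₀.val ++ "w"]
10. n4.sig = 16  [16]
11. n5.acc = -5  [terminal]
12. n4.idx = false  [e.acc > -5]
13. n1.idx = true  [true]
14. n6.ok = 5  [5]
15. n6.off = 6  [6]
16. n7.ok = -3  [C₀.off - 9]
17. n7.off = 14  [C₀.ok + 9]
18. n8.acc = 23  [terminal]
19. n7.depth = -5  [C.ok - 2]
20. n11.off = 0  [terminal]
21. n10.ok = true  [true]
22. n10.wid = "ku"  ["ku"]
23. n9.pre = true  [B.ok == true]
24. n9.env = 14  [len(B.wid) + 12]
25. n9.mk = true  [B.ok == true]
26. n12.ok = 29  [29]
27. n12.off = 12  [C₀.ok + S.env - 7]
28. n14.val = "yv"  ["yv"]
29. n14.fin = "qp"  ["qp"]
30. n14.sig = 26  [26]
31. n15.off = 30  [terminal]
32. n16.off = 8  [terminal]
33. n17.acc = 10  [terminal]
34. n14.idx = false  [d₀.off > 30]
35. n19.hot = "yk"  [terminal]
36. n18.ok = true  [true]
37. n18.wid = "pyk"  ["p" ++ b.hot]
38. n20.val = "k"  [if A₀.idx then B.wid else "k"]
39. n20.fin = "zv"  ["zv"]
40. n20.sig = 4  [4]
41. n21.off = 22  [terminal]
42. n22.acc = 11  [terminal]
43. n23.acc = -7  [terminal]
44. n20.idx = true  [e₀.acc > 10]
45. n13.pre = false  [B.ok == false]
46. n13.env = -6  [len(B.wid) - 9]
47. n13.mk = false  [B.ok and A₀.idx]
48. n12.depth = 17  [C.ok - 12]
49. n6.depth = 28  [C₁.depth + 33]
50. n0.pre = true  [C.depth > 27]
51. n0.env = -6  [C.depth - 34]
52. n0.mk = false  [C.depth > 28]

-6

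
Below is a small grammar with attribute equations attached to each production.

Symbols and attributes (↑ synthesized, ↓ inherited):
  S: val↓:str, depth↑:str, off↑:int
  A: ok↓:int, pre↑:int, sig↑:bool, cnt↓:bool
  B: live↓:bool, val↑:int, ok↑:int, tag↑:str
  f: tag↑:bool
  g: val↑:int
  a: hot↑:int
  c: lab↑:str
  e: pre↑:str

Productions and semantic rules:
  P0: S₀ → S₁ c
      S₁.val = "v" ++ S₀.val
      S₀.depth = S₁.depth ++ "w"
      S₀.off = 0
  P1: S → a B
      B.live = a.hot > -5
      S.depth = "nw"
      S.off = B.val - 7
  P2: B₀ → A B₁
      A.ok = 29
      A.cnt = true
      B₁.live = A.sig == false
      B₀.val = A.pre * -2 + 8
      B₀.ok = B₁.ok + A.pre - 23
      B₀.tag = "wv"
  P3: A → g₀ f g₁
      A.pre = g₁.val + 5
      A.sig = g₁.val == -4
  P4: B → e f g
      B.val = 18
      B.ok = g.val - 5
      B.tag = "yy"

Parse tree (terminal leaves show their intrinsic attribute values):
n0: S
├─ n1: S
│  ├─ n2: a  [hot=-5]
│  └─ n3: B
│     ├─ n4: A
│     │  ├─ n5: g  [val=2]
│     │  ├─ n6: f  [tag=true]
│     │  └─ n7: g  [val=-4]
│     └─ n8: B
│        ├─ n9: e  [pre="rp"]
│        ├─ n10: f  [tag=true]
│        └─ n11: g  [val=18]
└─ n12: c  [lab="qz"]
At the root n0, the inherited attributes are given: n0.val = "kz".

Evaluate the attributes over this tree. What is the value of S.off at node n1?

1. n0.val = "kz"  [given at root]
2. n1.val = "vkz"  ["v" ++ S₀.val]
3. n2.hot = -5  [terminal]
4. n3.live = false  [a.hot > -5]
5. n4.ok = 29  [29]
6. n4.cnt = true  [true]
7. n5.val = 2  [terminal]
8. n6.tag = true  [terminal]
9. n7.val = -4  [terminal]
10. n4.pre = 1  [g₁.val + 5]
11. n4.sig = true  [g₁.val == -4]
12. n8.live = false  [A.sig == false]
13. n9.pre = "rp"  [terminal]
14. n10.tag = true  [terminal]
15. n11.val = 18  [terminal]
16. n8.val = 18  [18]
17. n8.ok = 13  [g.val - 5]
18. n8.tag = "yy"  ["yy"]
19. n3.val = 6  [A.pre * -2 + 8]
20. n3.ok = -9  [B₁.ok + A.pre - 23]
21. n3.tag = "wv"  ["wv"]
22. n1.depth = "nw"  ["nw"]
23. n1.off = -1  [B.val - 7]
24. n12.lab = "qz"  [terminal]
25. n0.depth = "nww"  [S₁.depth ++ "w"]
26. n0.off = 0  [0]

-1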